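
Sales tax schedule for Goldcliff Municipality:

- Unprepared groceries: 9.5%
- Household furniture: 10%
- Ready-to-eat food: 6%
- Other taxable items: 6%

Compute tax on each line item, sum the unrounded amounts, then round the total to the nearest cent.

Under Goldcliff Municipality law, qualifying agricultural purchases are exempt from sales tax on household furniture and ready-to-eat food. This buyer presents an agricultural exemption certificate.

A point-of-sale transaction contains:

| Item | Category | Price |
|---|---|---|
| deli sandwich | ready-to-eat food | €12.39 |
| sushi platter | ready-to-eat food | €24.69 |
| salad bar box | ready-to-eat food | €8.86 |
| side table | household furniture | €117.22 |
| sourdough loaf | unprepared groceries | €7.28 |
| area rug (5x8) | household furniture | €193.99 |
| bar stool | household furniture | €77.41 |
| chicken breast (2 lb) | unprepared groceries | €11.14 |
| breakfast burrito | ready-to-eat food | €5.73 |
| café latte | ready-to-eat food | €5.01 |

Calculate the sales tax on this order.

€1.75

Deli sandwich €12.39: ready-to-eat food, buyer-exempt → 0% → €0.00
Sushi platter €24.69: ready-to-eat food, buyer-exempt → 0% → €0.00
Salad bar box €8.86: ready-to-eat food, buyer-exempt → 0% → €0.00
Side table €117.22: household furniture, buyer-exempt → 0% → €0.00
Sourdough loaf €7.28: unprepared groceries → 9.5% → €0.6916
Area rug (5x8) €193.99: household furniture, buyer-exempt → 0% → €0.00
Bar stool €77.41: household furniture, buyer-exempt → 0% → €0.00
Chicken breast (2 lb) €11.14: unprepared groceries → 9.5% → €1.0583
Breakfast burrito €5.73: ready-to-eat food, buyer-exempt → 0% → €0.00
Café latte €5.01: ready-to-eat food, buyer-exempt → 0% → €0.00
Unrounded tax sum = €1.7499 → €1.75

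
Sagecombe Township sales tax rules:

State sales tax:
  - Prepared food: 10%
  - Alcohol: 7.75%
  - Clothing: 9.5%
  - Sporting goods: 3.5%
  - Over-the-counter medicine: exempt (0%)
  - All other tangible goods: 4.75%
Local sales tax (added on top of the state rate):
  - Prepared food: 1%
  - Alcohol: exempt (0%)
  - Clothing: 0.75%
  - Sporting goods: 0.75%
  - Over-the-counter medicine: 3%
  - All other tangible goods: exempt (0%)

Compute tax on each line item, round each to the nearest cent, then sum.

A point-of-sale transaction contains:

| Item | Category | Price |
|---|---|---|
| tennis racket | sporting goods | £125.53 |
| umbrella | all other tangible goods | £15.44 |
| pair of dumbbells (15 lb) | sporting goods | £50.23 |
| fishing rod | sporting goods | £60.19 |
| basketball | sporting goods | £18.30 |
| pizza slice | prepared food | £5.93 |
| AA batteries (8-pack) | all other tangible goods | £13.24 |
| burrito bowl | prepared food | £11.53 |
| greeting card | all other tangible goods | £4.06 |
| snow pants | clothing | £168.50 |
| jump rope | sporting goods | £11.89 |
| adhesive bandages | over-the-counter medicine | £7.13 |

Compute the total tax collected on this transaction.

£32.27

Tennis racket £125.53: sporting goods → 3.5% + 0.75% local = 4.25% → £5.34
Umbrella £15.44: all other tangible goods → 4.75% + 0% local = 4.75% → £0.73
Pair of dumbbells (15 lb) £50.23: sporting goods → 3.5% + 0.75% local = 4.25% → £2.13
Fishing rod £60.19: sporting goods → 3.5% + 0.75% local = 4.25% → £2.56
Basketball £18.30: sporting goods → 3.5% + 0.75% local = 4.25% → £0.78
Pizza slice £5.93: prepared food → 10% + 1% local = 11% → £0.65
AA batteries (8-pack) £13.24: all other tangible goods → 4.75% + 0% local = 4.75% → £0.63
Burrito bowl £11.53: prepared food → 10% + 1% local = 11% → £1.27
Greeting card £4.06: all other tangible goods → 4.75% + 0% local = 4.75% → £0.19
Snow pants £168.50: clothing → 9.5% + 0.75% local = 10.25% → £17.27
Jump rope £11.89: sporting goods → 3.5% + 0.75% local = 4.25% → £0.51
Adhesive bandages £7.13: over-the-counter medicine → 0% + 3% local = 3% → £0.21
Total tax = £5.34 + £0.73 + £2.13 + £2.56 + £0.78 + £0.65 + £0.63 + £1.27 + £0.19 + £17.27 + £0.51 + £0.21 = £32.27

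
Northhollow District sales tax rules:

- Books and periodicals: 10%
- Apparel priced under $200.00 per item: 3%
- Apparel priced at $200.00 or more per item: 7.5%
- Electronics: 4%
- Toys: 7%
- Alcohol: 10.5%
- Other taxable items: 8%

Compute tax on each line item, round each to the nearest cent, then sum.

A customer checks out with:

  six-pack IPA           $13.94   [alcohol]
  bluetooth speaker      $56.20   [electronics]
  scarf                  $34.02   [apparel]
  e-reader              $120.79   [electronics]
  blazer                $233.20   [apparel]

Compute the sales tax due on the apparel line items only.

Scarf $34.02: apparel, under $200.00 → 3% → $1.02
Blazer $233.20: apparel, $200.00 or more → 7.5% → $17.49
Tax on apparel = $1.02 + $17.49 = $18.51

$18.51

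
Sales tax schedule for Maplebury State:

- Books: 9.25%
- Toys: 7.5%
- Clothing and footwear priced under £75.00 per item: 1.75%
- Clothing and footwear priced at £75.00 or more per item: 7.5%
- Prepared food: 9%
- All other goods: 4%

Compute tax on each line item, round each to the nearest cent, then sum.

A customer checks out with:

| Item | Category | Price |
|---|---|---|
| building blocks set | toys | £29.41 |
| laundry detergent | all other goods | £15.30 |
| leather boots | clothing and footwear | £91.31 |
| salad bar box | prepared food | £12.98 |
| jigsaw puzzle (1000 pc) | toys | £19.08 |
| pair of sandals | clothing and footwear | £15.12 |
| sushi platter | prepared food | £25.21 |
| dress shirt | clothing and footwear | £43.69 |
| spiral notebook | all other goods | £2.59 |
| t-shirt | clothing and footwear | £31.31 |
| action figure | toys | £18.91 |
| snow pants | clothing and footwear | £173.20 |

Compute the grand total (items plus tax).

Building blocks set £29.41: toys → 7.5% → £2.21
Laundry detergent £15.30: all other goods → 4% → £0.61
Leather boots £91.31: clothing and footwear, £75.00 or more → 7.5% → £6.85
Salad bar box £12.98: prepared food → 9% → £1.17
Jigsaw puzzle (1000 pc) £19.08: toys → 7.5% → £1.43
Pair of sandals £15.12: clothing and footwear, under £75.00 → 1.75% → £0.26
Sushi platter £25.21: prepared food → 9% → £2.27
Dress shirt £43.69: clothing and footwear, under £75.00 → 1.75% → £0.76
Spiral notebook £2.59: all other goods → 4% → £0.10
T-shirt £31.31: clothing and footwear, under £75.00 → 1.75% → £0.55
Action figure £18.91: toys → 7.5% → £1.42
Snow pants £173.20: clothing and footwear, £75.00 or more → 7.5% → £12.99
Subtotal = £478.11; tax = £30.62; total due = £508.73

£508.73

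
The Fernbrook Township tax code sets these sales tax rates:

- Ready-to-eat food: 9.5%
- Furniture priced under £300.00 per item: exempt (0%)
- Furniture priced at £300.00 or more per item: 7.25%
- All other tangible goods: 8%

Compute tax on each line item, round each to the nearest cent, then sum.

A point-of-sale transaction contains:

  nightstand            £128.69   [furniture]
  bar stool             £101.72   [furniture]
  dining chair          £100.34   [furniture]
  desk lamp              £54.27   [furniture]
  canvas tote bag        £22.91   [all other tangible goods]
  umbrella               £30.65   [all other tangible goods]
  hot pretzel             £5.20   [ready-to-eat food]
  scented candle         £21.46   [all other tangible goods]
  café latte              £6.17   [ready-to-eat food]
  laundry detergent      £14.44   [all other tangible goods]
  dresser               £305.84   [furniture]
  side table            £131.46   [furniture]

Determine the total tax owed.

Nightstand £128.69: furniture, under £300.00 → 0% → £0.00
Bar stool £101.72: furniture, under £300.00 → 0% → £0.00
Dining chair £100.34: furniture, under £300.00 → 0% → £0.00
Desk lamp £54.27: furniture, under £300.00 → 0% → £0.00
Canvas tote bag £22.91: all other tangible goods → 8% → £1.83
Umbrella £30.65: all other tangible goods → 8% → £2.45
Hot pretzel £5.20: ready-to-eat food → 9.5% → £0.49
Scented candle £21.46: all other tangible goods → 8% → £1.72
Café latte £6.17: ready-to-eat food → 9.5% → £0.59
Laundry detergent £14.44: all other tangible goods → 8% → £1.16
Dresser £305.84: furniture, £300.00 or more → 7.25% → £22.17
Side table £131.46: furniture, under £300.00 → 0% → £0.00
Total tax = £1.83 + £2.45 + £0.49 + £1.72 + £0.59 + £1.16 + £22.17 = £30.41

£30.41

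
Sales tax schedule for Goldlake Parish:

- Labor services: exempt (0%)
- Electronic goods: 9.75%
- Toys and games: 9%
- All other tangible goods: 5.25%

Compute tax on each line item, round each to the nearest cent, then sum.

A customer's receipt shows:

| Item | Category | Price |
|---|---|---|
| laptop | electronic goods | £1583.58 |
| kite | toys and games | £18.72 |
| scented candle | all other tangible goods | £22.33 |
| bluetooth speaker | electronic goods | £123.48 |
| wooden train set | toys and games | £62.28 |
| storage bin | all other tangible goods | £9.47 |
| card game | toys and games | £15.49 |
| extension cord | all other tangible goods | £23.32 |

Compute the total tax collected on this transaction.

Laptop £1583.58: electronic goods → 9.75% → £154.40
Kite £18.72: toys and games → 9% → £1.68
Scented candle £22.33: all other tangible goods → 5.25% → £1.17
Bluetooth speaker £123.48: electronic goods → 9.75% → £12.04
Wooden train set £62.28: toys and games → 9% → £5.61
Storage bin £9.47: all other tangible goods → 5.25% → £0.50
Card game £15.49: toys and games → 9% → £1.39
Extension cord £23.32: all other tangible goods → 5.25% → £1.22
Total tax = £154.40 + £1.68 + £1.17 + £12.04 + £5.61 + £0.50 + £1.39 + £1.22 = £178.01

£178.01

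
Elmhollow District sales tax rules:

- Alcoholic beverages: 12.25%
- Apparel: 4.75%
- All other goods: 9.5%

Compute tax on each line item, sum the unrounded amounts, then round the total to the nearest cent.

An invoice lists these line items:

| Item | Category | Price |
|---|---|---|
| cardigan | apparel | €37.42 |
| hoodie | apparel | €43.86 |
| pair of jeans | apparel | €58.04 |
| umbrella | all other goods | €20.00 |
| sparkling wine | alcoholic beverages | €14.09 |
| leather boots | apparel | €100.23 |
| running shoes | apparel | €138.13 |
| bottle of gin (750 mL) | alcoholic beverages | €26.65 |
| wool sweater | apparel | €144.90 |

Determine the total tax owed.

Cardigan €37.42: apparel → 4.75% → €1.77745
Hoodie €43.86: apparel → 4.75% → €2.08335
Pair of jeans €58.04: apparel → 4.75% → €2.7569
Umbrella €20.00: all other goods → 9.5% → €1.90
Sparkling wine €14.09: alcoholic beverages → 12.25% → €1.726025
Leather boots €100.23: apparel → 4.75% → €4.760925
Running shoes €138.13: apparel → 4.75% → €6.561175
Bottle of gin (750 mL) €26.65: alcoholic beverages → 12.25% → €3.264625
Wool sweater €144.90: apparel → 4.75% → €6.88275
Unrounded tax sum = €31.7132 → €31.71

€31.71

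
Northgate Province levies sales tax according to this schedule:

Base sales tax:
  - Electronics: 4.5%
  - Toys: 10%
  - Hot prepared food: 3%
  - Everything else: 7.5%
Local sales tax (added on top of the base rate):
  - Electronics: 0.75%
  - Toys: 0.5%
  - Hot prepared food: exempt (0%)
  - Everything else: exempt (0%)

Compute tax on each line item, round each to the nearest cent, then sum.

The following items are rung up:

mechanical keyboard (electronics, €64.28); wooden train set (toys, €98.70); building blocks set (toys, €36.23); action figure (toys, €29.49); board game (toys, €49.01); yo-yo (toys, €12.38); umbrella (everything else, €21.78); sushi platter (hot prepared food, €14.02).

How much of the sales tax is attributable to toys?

€23.71

Wooden train set €98.70: toys → 10% + 0.5% local = 10.5% → €10.36
Building blocks set €36.23: toys → 10% + 0.5% local = 10.5% → €3.80
Action figure €29.49: toys → 10% + 0.5% local = 10.5% → €3.10
Board game €49.01: toys → 10% + 0.5% local = 10.5% → €5.15
Yo-yo €12.38: toys → 10% + 0.5% local = 10.5% → €1.30
Tax on toys = €10.36 + €3.80 + €3.10 + €5.15 + €1.30 = €23.71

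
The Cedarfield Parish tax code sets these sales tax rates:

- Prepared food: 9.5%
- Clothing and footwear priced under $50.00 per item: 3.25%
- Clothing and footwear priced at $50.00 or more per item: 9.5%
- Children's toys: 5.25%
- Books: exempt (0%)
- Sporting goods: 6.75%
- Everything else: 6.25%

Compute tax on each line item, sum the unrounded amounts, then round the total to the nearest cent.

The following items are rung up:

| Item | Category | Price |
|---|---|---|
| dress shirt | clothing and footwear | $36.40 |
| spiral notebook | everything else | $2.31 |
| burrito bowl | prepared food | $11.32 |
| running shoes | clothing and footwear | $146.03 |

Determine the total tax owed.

Dress shirt $36.40: clothing and footwear, under $50.00 → 3.25% → $1.183
Spiral notebook $2.31: everything else → 6.25% → $0.144375
Burrito bowl $11.32: prepared food → 9.5% → $1.0754
Running shoes $146.03: clothing and footwear, $50.00 or more → 9.5% → $13.87285
Unrounded tax sum = $16.275625 → $16.28

$16.28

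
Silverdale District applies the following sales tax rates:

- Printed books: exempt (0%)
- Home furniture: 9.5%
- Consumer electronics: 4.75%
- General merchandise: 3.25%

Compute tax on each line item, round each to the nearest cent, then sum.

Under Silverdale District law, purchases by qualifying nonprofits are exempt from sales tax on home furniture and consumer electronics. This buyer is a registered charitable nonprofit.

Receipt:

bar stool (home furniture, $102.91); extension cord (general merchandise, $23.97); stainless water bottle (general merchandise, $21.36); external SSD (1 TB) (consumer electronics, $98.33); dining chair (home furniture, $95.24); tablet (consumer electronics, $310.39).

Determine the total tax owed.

Bar stool $102.91: home furniture, buyer-exempt → 0% → $0.00
Extension cord $23.97: general merchandise → 3.25% → $0.78
Stainless water bottle $21.36: general merchandise → 3.25% → $0.69
External SSD (1 TB) $98.33: consumer electronics, buyer-exempt → 0% → $0.00
Dining chair $95.24: home furniture, buyer-exempt → 0% → $0.00
Tablet $310.39: consumer electronics, buyer-exempt → 0% → $0.00
Total tax = $0.78 + $0.69 = $1.47

$1.47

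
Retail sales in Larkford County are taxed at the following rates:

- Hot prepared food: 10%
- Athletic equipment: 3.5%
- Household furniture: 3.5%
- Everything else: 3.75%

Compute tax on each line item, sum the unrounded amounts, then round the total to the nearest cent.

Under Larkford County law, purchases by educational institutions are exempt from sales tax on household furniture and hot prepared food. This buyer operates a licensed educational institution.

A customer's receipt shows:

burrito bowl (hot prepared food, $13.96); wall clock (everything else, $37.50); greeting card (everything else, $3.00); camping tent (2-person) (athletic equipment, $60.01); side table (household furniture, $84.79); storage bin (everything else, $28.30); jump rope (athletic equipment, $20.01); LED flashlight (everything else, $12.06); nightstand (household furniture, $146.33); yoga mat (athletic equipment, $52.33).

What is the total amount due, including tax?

$465.95

Burrito bowl $13.96: hot prepared food, buyer-exempt → 0% → $0.00
Wall clock $37.50: everything else → 3.75% → $1.40625
Greeting card $3.00: everything else → 3.75% → $0.1125
Camping tent (2-person) $60.01: athletic equipment → 3.5% → $2.10035
Side table $84.79: household furniture, buyer-exempt → 0% → $0.00
Storage bin $28.30: everything else → 3.75% → $1.06125
Jump rope $20.01: athletic equipment → 3.5% → $0.70035
LED flashlight $12.06: everything else → 3.75% → $0.45225
Nightstand $146.33: household furniture, buyer-exempt → 0% → $0.00
Yoga mat $52.33: athletic equipment → 3.5% → $1.83155
Subtotal = $458.29; unrounded tax = $7.6645 → $7.66; total due = $465.95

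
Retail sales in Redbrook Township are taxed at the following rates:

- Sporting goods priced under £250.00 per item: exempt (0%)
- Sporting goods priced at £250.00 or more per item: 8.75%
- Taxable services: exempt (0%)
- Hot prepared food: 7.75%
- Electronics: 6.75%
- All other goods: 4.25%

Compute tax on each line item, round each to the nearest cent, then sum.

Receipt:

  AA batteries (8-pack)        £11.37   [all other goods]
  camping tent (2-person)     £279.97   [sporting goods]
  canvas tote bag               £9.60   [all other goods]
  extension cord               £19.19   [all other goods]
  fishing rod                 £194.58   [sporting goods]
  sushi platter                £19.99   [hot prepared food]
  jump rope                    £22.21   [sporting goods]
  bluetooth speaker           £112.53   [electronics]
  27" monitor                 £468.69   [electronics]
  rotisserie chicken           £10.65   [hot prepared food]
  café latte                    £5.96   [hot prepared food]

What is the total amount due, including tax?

£1223.03

AA batteries (8-pack) £11.37: all other goods → 4.25% → £0.48
Camping tent (2-person) £279.97: sporting goods, £250.00 or more → 8.75% → £24.50
Canvas tote bag £9.60: all other goods → 4.25% → £0.41
Extension cord £19.19: all other goods → 4.25% → £0.82
Fishing rod £194.58: sporting goods, under £250.00 → 0% → £0.00
Sushi platter £19.99: hot prepared food → 7.75% → £1.55
Jump rope £22.21: sporting goods, under £250.00 → 0% → £0.00
Bluetooth speaker £112.53: electronics → 6.75% → £7.60
27" monitor £468.69: electronics → 6.75% → £31.64
Rotisserie chicken £10.65: hot prepared food → 7.75% → £0.83
Café latte £5.96: hot prepared food → 7.75% → £0.46
Subtotal = £1154.74; tax = £68.29; total due = £1223.03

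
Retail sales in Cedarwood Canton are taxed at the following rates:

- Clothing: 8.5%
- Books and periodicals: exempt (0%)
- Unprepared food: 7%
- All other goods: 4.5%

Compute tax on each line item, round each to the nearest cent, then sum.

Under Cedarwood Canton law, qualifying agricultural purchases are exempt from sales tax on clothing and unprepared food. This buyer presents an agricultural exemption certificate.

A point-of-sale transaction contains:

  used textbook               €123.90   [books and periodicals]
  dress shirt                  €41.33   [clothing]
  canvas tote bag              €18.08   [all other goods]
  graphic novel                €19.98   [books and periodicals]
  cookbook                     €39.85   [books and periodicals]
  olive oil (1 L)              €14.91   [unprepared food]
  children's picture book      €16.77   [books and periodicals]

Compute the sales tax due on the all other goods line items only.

Canvas tote bag €18.08: all other goods → 4.5% → €0.81
Tax on all other goods = €0.81

€0.81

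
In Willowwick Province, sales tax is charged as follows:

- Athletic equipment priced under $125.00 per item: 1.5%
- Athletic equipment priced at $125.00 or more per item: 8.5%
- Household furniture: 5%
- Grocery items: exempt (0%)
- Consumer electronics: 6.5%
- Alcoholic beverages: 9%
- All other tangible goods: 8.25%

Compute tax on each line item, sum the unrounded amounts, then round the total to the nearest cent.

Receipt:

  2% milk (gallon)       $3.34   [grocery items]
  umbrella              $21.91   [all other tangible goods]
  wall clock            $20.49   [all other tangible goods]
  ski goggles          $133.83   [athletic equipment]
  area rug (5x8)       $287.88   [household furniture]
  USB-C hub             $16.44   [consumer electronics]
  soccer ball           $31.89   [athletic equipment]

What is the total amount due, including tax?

$546.59

2% milk (gallon) $3.34: grocery items → 0% → $0.00
Umbrella $21.91: all other tangible goods → 8.25% → $1.807575
Wall clock $20.49: all other tangible goods → 8.25% → $1.690425
Ski goggles $133.83: athletic equipment, $125.00 or more → 8.5% → $11.37555
Area rug (5x8) $287.88: household furniture → 5% → $14.394
USB-C hub $16.44: consumer electronics → 6.5% → $1.0686
Soccer ball $31.89: athletic equipment, under $125.00 → 1.5% → $0.47835
Subtotal = $515.78; unrounded tax = $30.8145 → $30.81; total due = $546.59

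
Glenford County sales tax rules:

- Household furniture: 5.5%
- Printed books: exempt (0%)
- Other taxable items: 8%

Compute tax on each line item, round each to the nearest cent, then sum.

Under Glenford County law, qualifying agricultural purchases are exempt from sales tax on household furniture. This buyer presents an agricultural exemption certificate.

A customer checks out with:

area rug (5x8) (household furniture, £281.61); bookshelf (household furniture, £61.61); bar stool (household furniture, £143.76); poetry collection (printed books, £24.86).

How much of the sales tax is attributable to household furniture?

Area rug (5x8) £281.61: household furniture, buyer-exempt → 0% → £0.00
Bookshelf £61.61: household furniture, buyer-exempt → 0% → £0.00
Bar stool £143.76: household furniture, buyer-exempt → 0% → £0.00
Tax on household furniture = £0.00 + £0.00 + £0.00 = £0.00

£0.00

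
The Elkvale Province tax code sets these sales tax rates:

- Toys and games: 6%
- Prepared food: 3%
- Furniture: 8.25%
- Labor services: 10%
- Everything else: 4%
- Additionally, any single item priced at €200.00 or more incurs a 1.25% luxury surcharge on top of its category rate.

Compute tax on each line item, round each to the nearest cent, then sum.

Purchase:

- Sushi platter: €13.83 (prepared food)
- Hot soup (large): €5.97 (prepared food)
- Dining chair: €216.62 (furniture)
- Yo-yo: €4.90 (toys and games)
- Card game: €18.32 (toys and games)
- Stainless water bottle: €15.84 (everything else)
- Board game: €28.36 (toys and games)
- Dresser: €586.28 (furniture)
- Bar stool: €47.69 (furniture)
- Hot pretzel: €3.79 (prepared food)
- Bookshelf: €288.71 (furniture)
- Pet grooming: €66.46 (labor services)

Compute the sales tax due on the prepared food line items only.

Sushi platter €13.83: prepared food → 3% → €0.41
Hot soup (large) €5.97: prepared food → 3% → €0.18
Hot pretzel €3.79: prepared food → 3% → €0.11
Tax on prepared food = €0.41 + €0.18 + €0.11 = €0.70

€0.70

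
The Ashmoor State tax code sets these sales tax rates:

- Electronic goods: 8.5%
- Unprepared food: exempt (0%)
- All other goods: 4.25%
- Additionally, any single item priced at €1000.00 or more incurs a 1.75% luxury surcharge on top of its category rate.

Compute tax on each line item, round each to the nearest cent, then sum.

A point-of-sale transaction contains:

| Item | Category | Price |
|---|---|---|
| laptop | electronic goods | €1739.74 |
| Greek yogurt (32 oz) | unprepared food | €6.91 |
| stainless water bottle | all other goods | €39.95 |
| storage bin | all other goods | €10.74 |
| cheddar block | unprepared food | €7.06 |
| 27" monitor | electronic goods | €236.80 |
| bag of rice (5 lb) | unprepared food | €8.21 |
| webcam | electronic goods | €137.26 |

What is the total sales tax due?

€212.28

Laptop €1739.74: electronic goods → 8.5% + 1.75% surcharge = 10.25% → €178.32
Greek yogurt (32 oz) €6.91: unprepared food → 0% → €0.00
Stainless water bottle €39.95: all other goods → 4.25% → €1.70
Storage bin €10.74: all other goods → 4.25% → €0.46
Cheddar block €7.06: unprepared food → 0% → €0.00
27" monitor €236.80: electronic goods → 8.5% → €20.13
Bag of rice (5 lb) €8.21: unprepared food → 0% → €0.00
Webcam €137.26: electronic goods → 8.5% → €11.67
Total tax = €178.32 + €1.70 + €0.46 + €20.13 + €11.67 = €212.28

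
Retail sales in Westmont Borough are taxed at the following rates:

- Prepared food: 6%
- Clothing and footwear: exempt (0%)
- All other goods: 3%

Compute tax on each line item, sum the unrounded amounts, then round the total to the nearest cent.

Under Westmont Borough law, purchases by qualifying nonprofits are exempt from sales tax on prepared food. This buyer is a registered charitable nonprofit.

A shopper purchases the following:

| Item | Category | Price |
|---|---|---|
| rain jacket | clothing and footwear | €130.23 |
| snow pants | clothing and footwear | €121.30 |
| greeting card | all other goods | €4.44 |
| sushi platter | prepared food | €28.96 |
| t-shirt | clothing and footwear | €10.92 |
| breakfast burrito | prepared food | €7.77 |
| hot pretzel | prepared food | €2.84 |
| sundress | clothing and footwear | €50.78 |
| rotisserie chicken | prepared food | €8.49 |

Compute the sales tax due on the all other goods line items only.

Greeting card €4.44: all other goods → 3% → €0.1332
Tax on all other goods: unrounded sum = €0.1332 → €0.13

€0.13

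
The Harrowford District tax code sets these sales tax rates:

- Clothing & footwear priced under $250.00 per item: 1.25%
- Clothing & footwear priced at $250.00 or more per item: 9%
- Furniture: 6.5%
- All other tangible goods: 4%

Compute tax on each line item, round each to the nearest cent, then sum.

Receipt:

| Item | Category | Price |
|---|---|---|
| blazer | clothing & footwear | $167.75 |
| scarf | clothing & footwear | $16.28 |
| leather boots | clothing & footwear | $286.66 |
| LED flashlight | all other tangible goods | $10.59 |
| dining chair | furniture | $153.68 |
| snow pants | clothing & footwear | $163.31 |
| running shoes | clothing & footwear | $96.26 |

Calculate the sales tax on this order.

Blazer $167.75: clothing & footwear, under $250.00 → 1.25% → $2.10
Scarf $16.28: clothing & footwear, under $250.00 → 1.25% → $0.20
Leather boots $286.66: clothing & footwear, $250.00 or more → 9% → $25.80
LED flashlight $10.59: all other tangible goods → 4% → $0.42
Dining chair $153.68: furniture → 6.5% → $9.99
Snow pants $163.31: clothing & footwear, under $250.00 → 1.25% → $2.04
Running shoes $96.26: clothing & footwear, under $250.00 → 1.25% → $1.20
Total tax = $2.10 + $0.20 + $25.80 + $0.42 + $9.99 + $2.04 + $1.20 = $41.75

$41.75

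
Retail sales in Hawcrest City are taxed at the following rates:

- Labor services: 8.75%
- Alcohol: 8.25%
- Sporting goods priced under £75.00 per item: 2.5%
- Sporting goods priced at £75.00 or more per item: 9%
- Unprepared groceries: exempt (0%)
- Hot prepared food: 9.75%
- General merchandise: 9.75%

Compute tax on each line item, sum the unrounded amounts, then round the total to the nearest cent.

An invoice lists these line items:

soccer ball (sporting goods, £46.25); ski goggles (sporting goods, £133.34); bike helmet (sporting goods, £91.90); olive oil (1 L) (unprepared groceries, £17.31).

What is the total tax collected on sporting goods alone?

Soccer ball £46.25: sporting goods, under £75.00 → 2.5% → £1.15625
Ski goggles £133.34: sporting goods, £75.00 or more → 9% → £12.0006
Bike helmet £91.90: sporting goods, £75.00 or more → 9% → £8.271
Tax on sporting goods: unrounded sum = £21.42785 → £21.43

£21.43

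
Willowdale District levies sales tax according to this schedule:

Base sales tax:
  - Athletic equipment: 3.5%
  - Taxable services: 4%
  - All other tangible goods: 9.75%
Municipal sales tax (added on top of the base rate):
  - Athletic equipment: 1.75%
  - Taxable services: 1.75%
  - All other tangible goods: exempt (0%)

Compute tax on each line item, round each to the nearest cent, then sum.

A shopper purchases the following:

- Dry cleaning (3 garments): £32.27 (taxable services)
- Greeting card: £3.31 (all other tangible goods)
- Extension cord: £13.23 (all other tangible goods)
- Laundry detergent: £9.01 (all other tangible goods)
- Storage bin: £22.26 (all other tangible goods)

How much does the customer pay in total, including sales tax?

£86.60

Dry cleaning (3 garments) £32.27: taxable services → 4% + 1.75% municipal = 5.75% → £1.86
Greeting card £3.31: all other tangible goods → 9.75% + 0% municipal = 9.75% → £0.32
Extension cord £13.23: all other tangible goods → 9.75% + 0% municipal = 9.75% → £1.29
Laundry detergent £9.01: all other tangible goods → 9.75% + 0% municipal = 9.75% → £0.88
Storage bin £22.26: all other tangible goods → 9.75% + 0% municipal = 9.75% → £2.17
Subtotal = £80.08; tax = £6.52; total due = £86.60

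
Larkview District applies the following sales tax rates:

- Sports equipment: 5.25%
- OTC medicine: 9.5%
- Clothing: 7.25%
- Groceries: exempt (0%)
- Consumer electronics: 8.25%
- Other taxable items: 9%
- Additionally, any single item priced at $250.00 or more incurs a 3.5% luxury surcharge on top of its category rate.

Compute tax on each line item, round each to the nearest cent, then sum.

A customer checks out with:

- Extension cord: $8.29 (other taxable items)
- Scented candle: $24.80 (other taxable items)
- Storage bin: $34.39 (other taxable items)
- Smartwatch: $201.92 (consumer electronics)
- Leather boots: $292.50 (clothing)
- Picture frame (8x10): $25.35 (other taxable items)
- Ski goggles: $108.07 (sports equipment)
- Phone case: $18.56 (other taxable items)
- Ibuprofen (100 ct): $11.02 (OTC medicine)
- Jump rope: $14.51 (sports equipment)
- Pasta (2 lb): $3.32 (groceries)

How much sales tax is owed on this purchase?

Extension cord $8.29: other taxable items → 9% → $0.75
Scented candle $24.80: other taxable items → 9% → $2.23
Storage bin $34.39: other taxable items → 9% → $3.10
Smartwatch $201.92: consumer electronics → 8.25% → $16.66
Leather boots $292.50: clothing → 7.25% + 3.5% surcharge = 10.75% → $31.44
Picture frame (8x10) $25.35: other taxable items → 9% → $2.28
Ski goggles $108.07: sports equipment → 5.25% → $5.67
Phone case $18.56: other taxable items → 9% → $1.67
Ibuprofen (100 ct) $11.02: OTC medicine → 9.5% → $1.05
Jump rope $14.51: sports equipment → 5.25% → $0.76
Pasta (2 lb) $3.32: groceries → 0% → $0.00
Total tax = $0.75 + $2.23 + $3.10 + $16.66 + $31.44 + $2.28 + $5.67 + $1.67 + $1.05 + $0.76 = $65.61

$65.61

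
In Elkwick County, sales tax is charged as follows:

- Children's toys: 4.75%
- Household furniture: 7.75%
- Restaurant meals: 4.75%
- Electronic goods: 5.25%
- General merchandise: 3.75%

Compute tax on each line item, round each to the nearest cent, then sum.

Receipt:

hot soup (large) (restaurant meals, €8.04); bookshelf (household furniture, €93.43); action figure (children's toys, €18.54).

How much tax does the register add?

€8.50

Hot soup (large) €8.04: restaurant meals → 4.75% → €0.38
Bookshelf €93.43: household furniture → 7.75% → €7.24
Action figure €18.54: children's toys → 4.75% → €0.88
Total tax = €0.38 + €7.24 + €0.88 = €8.50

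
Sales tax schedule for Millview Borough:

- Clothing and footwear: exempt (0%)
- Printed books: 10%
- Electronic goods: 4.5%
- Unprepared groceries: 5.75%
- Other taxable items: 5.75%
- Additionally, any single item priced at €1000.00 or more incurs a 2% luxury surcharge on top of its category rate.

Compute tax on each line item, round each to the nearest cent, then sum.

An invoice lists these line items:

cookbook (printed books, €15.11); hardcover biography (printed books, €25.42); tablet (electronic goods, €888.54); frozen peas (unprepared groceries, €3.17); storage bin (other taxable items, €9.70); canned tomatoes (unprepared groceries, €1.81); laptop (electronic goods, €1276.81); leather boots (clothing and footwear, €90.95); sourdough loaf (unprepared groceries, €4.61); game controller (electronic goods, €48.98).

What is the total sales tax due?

€130.33

Cookbook €15.11: printed books → 10% → €1.51
Hardcover biography €25.42: printed books → 10% → €2.54
Tablet €888.54: electronic goods → 4.5% → €39.98
Frozen peas €3.17: unprepared groceries → 5.75% → €0.18
Storage bin €9.70: other taxable items → 5.75% → €0.56
Canned tomatoes €1.81: unprepared groceries → 5.75% → €0.10
Laptop €1276.81: electronic goods → 4.5% + 2% surcharge = 6.5% → €82.99
Leather boots €90.95: clothing and footwear → 0% → €0.00
Sourdough loaf €4.61: unprepared groceries → 5.75% → €0.27
Game controller €48.98: electronic goods → 4.5% → €2.20
Total tax = €1.51 + €2.54 + €39.98 + €0.18 + €0.56 + €0.10 + €82.99 + €0.27 + €2.20 = €130.33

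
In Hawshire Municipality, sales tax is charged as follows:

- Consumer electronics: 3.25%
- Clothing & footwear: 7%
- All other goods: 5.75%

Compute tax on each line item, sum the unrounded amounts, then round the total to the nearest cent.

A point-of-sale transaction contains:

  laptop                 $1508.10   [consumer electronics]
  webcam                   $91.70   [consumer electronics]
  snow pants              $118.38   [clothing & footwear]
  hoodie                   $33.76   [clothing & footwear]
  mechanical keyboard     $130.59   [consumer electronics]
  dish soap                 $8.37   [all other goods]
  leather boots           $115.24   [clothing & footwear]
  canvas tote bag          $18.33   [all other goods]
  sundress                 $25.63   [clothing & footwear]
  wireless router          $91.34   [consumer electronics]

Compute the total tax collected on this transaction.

$81.25

Laptop $1508.10: consumer electronics → 3.25% → $49.01325
Webcam $91.70: consumer electronics → 3.25% → $2.98025
Snow pants $118.38: clothing & footwear → 7% → $8.2866
Hoodie $33.76: clothing & footwear → 7% → $2.3632
Mechanical keyboard $130.59: consumer electronics → 3.25% → $4.244175
Dish soap $8.37: all other goods → 5.75% → $0.481275
Leather boots $115.24: clothing & footwear → 7% → $8.0668
Canvas tote bag $18.33: all other goods → 5.75% → $1.053975
Sundress $25.63: clothing & footwear → 7% → $1.7941
Wireless router $91.34: consumer electronics → 3.25% → $2.96855
Unrounded tax sum = $81.252175 → $81.25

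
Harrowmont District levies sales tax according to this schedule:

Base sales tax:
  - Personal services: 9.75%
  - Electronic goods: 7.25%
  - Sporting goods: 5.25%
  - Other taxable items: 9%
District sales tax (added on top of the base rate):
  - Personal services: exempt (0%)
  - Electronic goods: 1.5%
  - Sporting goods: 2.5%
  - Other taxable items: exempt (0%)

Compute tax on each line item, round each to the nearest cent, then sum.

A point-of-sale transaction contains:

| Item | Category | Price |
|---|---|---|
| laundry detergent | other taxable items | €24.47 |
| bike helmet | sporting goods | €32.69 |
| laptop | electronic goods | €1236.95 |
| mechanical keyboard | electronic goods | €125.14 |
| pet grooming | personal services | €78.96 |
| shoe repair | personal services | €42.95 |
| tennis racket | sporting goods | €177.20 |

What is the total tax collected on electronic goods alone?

€119.18

Laptop €1236.95: electronic goods → 7.25% + 1.5% district = 8.75% → €108.23
Mechanical keyboard €125.14: electronic goods → 7.25% + 1.5% district = 8.75% → €10.95
Tax on electronic goods = €108.23 + €10.95 = €119.18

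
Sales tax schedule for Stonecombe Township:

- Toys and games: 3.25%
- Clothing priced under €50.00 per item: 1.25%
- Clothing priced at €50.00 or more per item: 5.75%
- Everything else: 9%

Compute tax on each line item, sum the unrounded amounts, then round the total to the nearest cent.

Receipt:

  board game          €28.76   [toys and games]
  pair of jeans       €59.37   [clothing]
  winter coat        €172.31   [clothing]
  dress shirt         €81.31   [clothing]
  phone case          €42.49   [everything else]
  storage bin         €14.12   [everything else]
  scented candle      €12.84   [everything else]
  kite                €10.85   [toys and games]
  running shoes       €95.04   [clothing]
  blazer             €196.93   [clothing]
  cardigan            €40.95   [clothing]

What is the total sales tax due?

€42.83

Board game €28.76: toys and games → 3.25% → €0.9347
Pair of jeans €59.37: clothing, €50.00 or more → 5.75% → €3.413775
Winter coat €172.31: clothing, €50.00 or more → 5.75% → €9.907825
Dress shirt €81.31: clothing, €50.00 or more → 5.75% → €4.675325
Phone case €42.49: everything else → 9% → €3.8241
Storage bin €14.12: everything else → 9% → €1.2708
Scented candle €12.84: everything else → 9% → €1.1556
Kite €10.85: toys and games → 3.25% → €0.352625
Running shoes €95.04: clothing, €50.00 or more → 5.75% → €5.4648
Blazer €196.93: clothing, €50.00 or more → 5.75% → €11.323475
Cardigan €40.95: clothing, under €50.00 → 1.25% → €0.511875
Unrounded tax sum = €42.8349 → €42.83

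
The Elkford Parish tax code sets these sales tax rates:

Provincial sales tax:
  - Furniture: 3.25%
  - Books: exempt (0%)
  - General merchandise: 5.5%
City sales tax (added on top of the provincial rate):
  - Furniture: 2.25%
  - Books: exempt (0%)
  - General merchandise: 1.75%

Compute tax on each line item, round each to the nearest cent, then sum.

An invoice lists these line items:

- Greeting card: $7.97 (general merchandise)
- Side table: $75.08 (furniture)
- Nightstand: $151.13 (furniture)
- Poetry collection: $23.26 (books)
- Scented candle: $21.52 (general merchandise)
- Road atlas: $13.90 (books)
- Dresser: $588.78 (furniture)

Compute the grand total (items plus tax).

$928.60

Greeting card $7.97: general merchandise → 5.5% + 1.75% city = 7.25% → $0.58
Side table $75.08: furniture → 3.25% + 2.25% city = 5.5% → $4.13
Nightstand $151.13: furniture → 3.25% + 2.25% city = 5.5% → $8.31
Poetry collection $23.26: books → 0% + 0% city = 0% → $0.00
Scented candle $21.52: general merchandise → 5.5% + 1.75% city = 7.25% → $1.56
Road atlas $13.90: books → 0% + 0% city = 0% → $0.00
Dresser $588.78: furniture → 3.25% + 2.25% city = 5.5% → $32.38
Subtotal = $881.64; tax = $46.96; total due = $928.60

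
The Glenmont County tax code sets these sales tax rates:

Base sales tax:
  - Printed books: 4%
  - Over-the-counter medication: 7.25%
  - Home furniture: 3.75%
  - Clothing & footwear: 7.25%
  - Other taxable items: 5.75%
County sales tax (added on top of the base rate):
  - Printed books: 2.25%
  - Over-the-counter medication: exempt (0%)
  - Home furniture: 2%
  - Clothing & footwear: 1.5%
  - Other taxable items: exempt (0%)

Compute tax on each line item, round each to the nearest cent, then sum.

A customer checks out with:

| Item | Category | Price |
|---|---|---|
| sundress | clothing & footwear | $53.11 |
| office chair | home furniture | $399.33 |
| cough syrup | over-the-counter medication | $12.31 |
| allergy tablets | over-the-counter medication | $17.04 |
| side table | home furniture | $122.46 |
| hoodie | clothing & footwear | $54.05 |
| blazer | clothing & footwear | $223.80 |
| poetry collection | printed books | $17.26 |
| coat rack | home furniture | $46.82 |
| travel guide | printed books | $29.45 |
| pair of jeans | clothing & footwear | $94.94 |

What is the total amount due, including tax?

$1145.58

Sundress $53.11: clothing & footwear → 7.25% + 1.5% county = 8.75% → $4.65
Office chair $399.33: home furniture → 3.75% + 2% county = 5.75% → $22.96
Cough syrup $12.31: over-the-counter medication → 7.25% + 0% county = 7.25% → $0.89
Allergy tablets $17.04: over-the-counter medication → 7.25% + 0% county = 7.25% → $1.24
Side table $122.46: home furniture → 3.75% + 2% county = 5.75% → $7.04
Hoodie $54.05: clothing & footwear → 7.25% + 1.5% county = 8.75% → $4.73
Blazer $223.80: clothing & footwear → 7.25% + 1.5% county = 8.75% → $19.58
Poetry collection $17.26: printed books → 4% + 2.25% county = 6.25% → $1.08
Coat rack $46.82: home furniture → 3.75% + 2% county = 5.75% → $2.69
Travel guide $29.45: printed books → 4% + 2.25% county = 6.25% → $1.84
Pair of jeans $94.94: clothing & footwear → 7.25% + 1.5% county = 8.75% → $8.31
Subtotal = $1070.57; tax = $75.01; total due = $1145.58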